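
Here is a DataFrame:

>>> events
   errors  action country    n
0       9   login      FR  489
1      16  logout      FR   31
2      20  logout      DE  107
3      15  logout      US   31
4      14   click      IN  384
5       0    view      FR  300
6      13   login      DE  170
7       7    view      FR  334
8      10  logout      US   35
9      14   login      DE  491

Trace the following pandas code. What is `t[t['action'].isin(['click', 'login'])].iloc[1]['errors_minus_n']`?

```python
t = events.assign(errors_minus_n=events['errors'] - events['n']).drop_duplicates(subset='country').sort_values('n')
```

-480

add column errors_minus_n = events['errors'] - events['n']:
   errors  action country    n  errors_minus_n
0       9   login      FR  489            -480
1      16  logout      FR   31             -15
2      20  logout      DE  107             -87
3      15  logout      US   31             -16
4      14   click      IN  384            -370
5       0    view      FR  300            -300
6      13   login      DE  170            -157
7       7    view      FR  334            -327
8      10  logout      US   35             -25
9      14   login      DE  491            -477
drop duplicate country (keep=first):
   errors  action country    n  errors_minus_n
0       9   login      FR  489            -480
2      20  logout      DE  107             -87
3      15  logout      US   31             -16
4      14   click      IN  384            -370
sort by n:
   errors  action country    n  errors_minus_n
3      15  logout      US   31             -16
2      20  logout      DE  107             -87
4      14   click      IN  384            -370
0       9   login      FR  489            -480
filter rows where action in ['click', 'login']:
   errors action country    n  errors_minus_n
4      14  click      IN  384            -370
0       9  login      FR  489            -480
Hence -480.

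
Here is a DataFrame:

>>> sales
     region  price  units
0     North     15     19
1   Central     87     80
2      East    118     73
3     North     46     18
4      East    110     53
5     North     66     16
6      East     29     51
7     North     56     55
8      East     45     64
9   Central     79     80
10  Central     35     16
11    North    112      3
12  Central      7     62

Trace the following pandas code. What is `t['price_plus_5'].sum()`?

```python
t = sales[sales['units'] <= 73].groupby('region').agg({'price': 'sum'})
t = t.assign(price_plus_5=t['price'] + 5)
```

filter rows where units <= 73:
     region  price  units
0     North     15     19
2      East    118     73
3     North     46     18
4      East    110     53
5     North     66     16
6      East     29     51
7     North     56     55
8      East     45     64
10  Central     35     16
11    North    112      3
12  Central      7     62
group by region, sum of price:
         price
region        
Central     42
East       302
North      295
add column price_plus_5 = t['price'] + 5:
         price  price_plus_5
region                      
Central     42            47
East       302           307
North      295           300
Taking the sum of column 'price_plus_5' gives 654.

654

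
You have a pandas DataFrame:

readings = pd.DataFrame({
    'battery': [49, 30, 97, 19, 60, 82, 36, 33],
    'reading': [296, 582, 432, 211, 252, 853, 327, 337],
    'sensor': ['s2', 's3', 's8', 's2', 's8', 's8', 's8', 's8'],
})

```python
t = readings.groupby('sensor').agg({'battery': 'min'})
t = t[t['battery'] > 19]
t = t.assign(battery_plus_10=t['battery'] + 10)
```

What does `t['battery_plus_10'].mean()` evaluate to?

group by sensor, min of battery:
        battery
sensor         
s2           19
s3           30
s8           33
filter rows where battery > 19:
        battery
sensor         
s3           30
s8           33
add column battery_plus_10 = t['battery'] + 10:
        battery  battery_plus_10
sensor                          
s3           30               40
s8           33               43
Taking the mean of column 'battery_plus_10' gives 41.5.

41.5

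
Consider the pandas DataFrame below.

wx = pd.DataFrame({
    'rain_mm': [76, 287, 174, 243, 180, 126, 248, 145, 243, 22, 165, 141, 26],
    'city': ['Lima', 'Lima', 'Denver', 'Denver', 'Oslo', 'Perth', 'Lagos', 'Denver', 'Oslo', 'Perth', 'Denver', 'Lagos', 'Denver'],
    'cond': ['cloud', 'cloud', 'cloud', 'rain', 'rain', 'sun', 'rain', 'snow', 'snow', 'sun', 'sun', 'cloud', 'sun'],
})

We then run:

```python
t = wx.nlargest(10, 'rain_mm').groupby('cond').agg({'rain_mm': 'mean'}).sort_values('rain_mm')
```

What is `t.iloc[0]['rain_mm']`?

145.5

take 10 rows with largest rain_mm:
    rain_mm    city   cond
1       287    Lima  cloud
6       248   Lagos   rain
3       243  Denver   rain
8       243    Oslo   snow
4       180    Oslo   rain
2       174  Denver  cloud
10      165  Denver    sun
7       145  Denver   snow
11      141   Lagos  cloud
5       126   Perth    sun
group by cond, mean of rain_mm:
          rain_mm
cond             
cloud  200.666667
rain   223.666667
snow   194.000000
sun    145.500000
sort by rain_mm:
          rain_mm
cond             
sun    145.500000
snow   194.000000
cloud  200.666667
rain   223.666667
Finally, value at position 0, column 'rain_mm' = 145.5.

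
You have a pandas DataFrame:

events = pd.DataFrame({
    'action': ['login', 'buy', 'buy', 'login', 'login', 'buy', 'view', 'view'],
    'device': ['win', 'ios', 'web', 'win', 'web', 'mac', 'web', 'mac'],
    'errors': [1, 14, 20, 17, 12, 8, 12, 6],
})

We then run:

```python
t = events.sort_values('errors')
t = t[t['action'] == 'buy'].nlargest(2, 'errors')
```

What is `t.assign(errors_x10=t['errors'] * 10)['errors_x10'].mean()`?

sort by errors:
  action device  errors
0  login    win       1
7   view    mac       6
5    buy    mac       8
4  login    web      12
6   view    web      12
1    buy    ios      14
3  login    win      17
2    buy    web      20
filter rows where action == 'buy':
  action device  errors
5    buy    mac       8
1    buy    ios      14
2    buy    web      20
take 2 rows with largest errors:
  action device  errors
2    buy    web      20
1    buy    ios      14
add column errors_x10 = t['errors'] * 10:
  action device  errors  errors_x10
2    buy    web      20         200
1    buy    ios      14         140
Reading off the mean of column 'errors_x10', we get 170.0.

170.0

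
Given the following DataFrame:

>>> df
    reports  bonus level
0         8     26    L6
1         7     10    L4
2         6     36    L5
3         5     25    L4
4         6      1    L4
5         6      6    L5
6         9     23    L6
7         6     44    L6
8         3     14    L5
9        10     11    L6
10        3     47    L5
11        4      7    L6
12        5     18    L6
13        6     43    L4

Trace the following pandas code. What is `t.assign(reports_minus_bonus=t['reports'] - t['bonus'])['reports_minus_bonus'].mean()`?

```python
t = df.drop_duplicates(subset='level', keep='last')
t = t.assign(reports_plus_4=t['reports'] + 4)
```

drop duplicate level (keep=last):
    reports  bonus level
10        3     47    L5
12        5     18    L6
13        6     43    L4
add column reports_plus_4 = t['reports'] + 4:
    reports  bonus level  reports_plus_4
10        3     47    L5               7
12        5     18    L6               9
13        6     43    L4              10
add column reports_minus_bonus = t['reports'] - t['bonus']:
    reports  bonus level  reports_plus_4  reports_minus_bonus
10        3     47    L5               7                  -44
12        5     18    L6               9                  -13
13        6     43    L4              10                  -37
Reading off the mean of column 'reports_minus_bonus', we get -31.3333333333.

-31.3333333333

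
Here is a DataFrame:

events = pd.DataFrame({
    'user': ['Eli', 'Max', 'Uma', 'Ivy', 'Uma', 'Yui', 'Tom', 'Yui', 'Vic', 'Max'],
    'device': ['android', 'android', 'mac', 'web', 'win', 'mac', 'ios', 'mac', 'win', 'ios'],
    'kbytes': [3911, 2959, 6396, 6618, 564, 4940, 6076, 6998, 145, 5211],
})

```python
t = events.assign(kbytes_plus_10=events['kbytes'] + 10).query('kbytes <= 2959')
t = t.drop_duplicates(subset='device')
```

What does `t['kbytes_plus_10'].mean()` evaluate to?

1771.5

add column kbytes_plus_10 = events['kbytes'] + 10:
  user   device  kbytes  kbytes_plus_10
0  Eli  android    3911            3921
1  Max  android    2959            2969
2  Uma      mac    6396            6406
3  Ivy      web    6618            6628
4  Uma      win     564             574
5  Yui      mac    4940            4950
6  Tom      ios    6076            6086
7  Yui      mac    6998            7008
8  Vic      win     145             155
9  Max      ios    5211            5221
filter rows where kbytes <= 2959:
  user   device  kbytes  kbytes_plus_10
1  Max  android    2959            2969
4  Uma      win     564             574
8  Vic      win     145             155
drop duplicate device (keep=first):
  user   device  kbytes  kbytes_plus_10
1  Max  android    2959            2969
4  Uma      win     564             574
Finally, mean of column 'kbytes_plus_10' = 1771.5.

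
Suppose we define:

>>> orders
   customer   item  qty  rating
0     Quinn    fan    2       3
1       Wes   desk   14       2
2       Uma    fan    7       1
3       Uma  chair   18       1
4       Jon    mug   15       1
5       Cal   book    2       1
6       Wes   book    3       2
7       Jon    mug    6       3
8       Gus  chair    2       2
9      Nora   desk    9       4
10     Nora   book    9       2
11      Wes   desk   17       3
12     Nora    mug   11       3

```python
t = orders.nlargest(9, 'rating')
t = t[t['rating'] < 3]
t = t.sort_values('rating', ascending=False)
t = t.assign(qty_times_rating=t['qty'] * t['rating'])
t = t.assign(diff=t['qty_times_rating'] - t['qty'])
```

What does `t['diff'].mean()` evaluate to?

take 9 rows with largest rating:
   customer   item  qty  rating
9      Nora   desk    9       4
0     Quinn    fan    2       3
7       Jon    mug    6       3
11      Wes   desk   17       3
12     Nora    mug   11       3
1       Wes   desk   14       2
6       Wes   book    3       2
8       Gus  chair    2       2
10     Nora   book    9       2
filter rows where rating < 3:
   customer   item  qty  rating
1       Wes   desk   14       2
6       Wes   book    3       2
8       Gus  chair    2       2
10     Nora   book    9       2
sort by rating descending:
   customer   item  qty  rating
1       Wes   desk   14       2
6       Wes   book    3       2
8       Gus  chair    2       2
10     Nora   book    9       2
add column qty_times_rating = t['qty'] * t['rating']:
   customer   item  qty  rating  qty_times_rating
1       Wes   desk   14       2                28
6       Wes   book    3       2                 6
8       Gus  chair    2       2                 4
10     Nora   book    9       2                18
add column diff = t['qty_times_rating'] - t['qty']:
   customer   item  qty  rating  qty_times_rating  diff
1       Wes   desk   14       2                28    14
6       Wes   book    3       2                 6     3
8       Gus  chair    2       2                 4     2
10     Nora   book    9       2                18     9
The mean of column 'diff' is 7.0.

7.0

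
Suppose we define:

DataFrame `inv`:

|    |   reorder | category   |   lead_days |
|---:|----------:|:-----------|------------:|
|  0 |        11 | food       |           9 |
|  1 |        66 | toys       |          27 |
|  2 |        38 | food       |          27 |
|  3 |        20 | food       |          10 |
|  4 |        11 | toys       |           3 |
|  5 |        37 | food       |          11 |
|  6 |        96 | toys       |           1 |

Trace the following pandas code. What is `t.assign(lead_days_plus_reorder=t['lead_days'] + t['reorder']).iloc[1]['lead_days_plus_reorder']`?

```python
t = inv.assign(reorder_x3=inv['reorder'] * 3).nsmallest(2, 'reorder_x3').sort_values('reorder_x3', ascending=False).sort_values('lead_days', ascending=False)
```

add column reorder_x3 = inv['reorder'] * 3:
   reorder category  lead_days  reorder_x3
0       11     food          9          33
1       66     toys         27         198
2       38     food         27         114
3       20     food         10          60
4       11     toys          3          33
5       37     food         11         111
6       96     toys          1         288
take 2 rows with smallest reorder_x3:
   reorder category  lead_days  reorder_x3
0       11     food          9          33
4       11     toys          3          33
sort by reorder_x3 descending:
   reorder category  lead_days  reorder_x3
0       11     food          9          33
4       11     toys          3          33
sort by lead_days descending:
   reorder category  lead_days  reorder_x3
0       11     food          9          33
4       11     toys          3          33
add column lead_days_plus_reorder = t['lead_days'] + t['reorder']:
   reorder category  lead_days  reorder_x3  lead_days_plus_reorder
0       11     food          9          33                      20
4       11     toys          3          33                      14
Taking the value at position 1, column 'lead_days_plus_reorder' gives 14.

14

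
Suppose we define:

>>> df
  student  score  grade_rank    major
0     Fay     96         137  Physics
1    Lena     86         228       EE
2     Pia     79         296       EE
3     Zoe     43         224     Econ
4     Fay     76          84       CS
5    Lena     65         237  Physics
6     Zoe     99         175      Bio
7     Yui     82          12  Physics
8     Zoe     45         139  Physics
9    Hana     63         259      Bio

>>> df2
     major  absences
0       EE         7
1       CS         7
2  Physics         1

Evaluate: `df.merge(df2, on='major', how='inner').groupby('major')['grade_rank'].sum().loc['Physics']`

merge on 'major' (how='inner') → 7 rows:
  student  score  grade_rank    major  absences
0     Fay     96         137  Physics         1
1    Lena     86         228       EE         7
2     Pia     79         296       EE         7
3     Fay     76          84       CS         7
4    Lena     65         237  Physics         1
5     Yui     82          12  Physics         1
6     Zoe     45         139  Physics         1
group by major, sum of grade_rank:
major
CS          84
EE         524
Physics    525
Name: grade_rank, dtype: int64

525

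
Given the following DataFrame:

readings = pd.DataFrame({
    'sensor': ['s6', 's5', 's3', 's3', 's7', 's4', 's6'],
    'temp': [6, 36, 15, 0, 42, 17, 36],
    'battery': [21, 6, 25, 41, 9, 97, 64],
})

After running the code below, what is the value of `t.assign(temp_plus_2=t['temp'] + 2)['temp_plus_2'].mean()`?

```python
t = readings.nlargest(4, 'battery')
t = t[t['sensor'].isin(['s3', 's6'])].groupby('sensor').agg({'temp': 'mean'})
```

23.75

take 4 rows with largest battery:
  sensor  temp  battery
5     s4    17       97
6     s6    36       64
3     s3     0       41
2     s3    15       25
filter rows where sensor in ['s3', 's6']:
  sensor  temp  battery
6     s6    36       64
3     s3     0       41
2     s3    15       25
group by sensor, mean of temp:
        temp
sensor      
s3       7.5
s6      36.0
add column temp_plus_2 = t['temp'] + 2:
        temp  temp_plus_2
sensor                   
s3       7.5          9.5
s6      36.0         38.0
Finally, mean of column 'temp_plus_2' = 23.75.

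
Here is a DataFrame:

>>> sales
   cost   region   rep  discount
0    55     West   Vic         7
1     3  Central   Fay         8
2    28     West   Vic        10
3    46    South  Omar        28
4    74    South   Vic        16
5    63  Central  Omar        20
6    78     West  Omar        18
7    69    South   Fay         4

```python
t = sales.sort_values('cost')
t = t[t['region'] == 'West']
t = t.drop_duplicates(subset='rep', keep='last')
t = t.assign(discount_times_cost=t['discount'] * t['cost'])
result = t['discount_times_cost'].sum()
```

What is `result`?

sort by cost:
   cost   region   rep  discount
1     3  Central   Fay         8
2    28     West   Vic        10
3    46    South  Omar        28
0    55     West   Vic         7
5    63  Central  Omar        20
7    69    South   Fay         4
4    74    South   Vic        16
6    78     West  Omar        18
filter rows where region == 'West':
   cost region   rep  discount
2    28   West   Vic        10
0    55   West   Vic         7
6    78   West  Omar        18
drop duplicate rep (keep=last):
   cost region   rep  discount
0    55   West   Vic         7
6    78   West  Omar        18
add column discount_times_cost = t['discount'] * t['cost']:
   cost region   rep  discount  discount_times_cost
0    55   West   Vic         7                  385
6    78   West  Omar        18                 1404

1789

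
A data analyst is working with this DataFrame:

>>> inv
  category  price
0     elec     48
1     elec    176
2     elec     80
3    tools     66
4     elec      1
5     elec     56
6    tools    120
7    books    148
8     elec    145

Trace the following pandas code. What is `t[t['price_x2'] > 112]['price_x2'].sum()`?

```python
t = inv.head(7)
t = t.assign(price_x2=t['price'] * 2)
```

884

take first 7 rows:
  category  price
0     elec     48
1     elec    176
2     elec     80
3    tools     66
4     elec      1
5     elec     56
6    tools    120
add column price_x2 = t['price'] * 2:
  category  price  price_x2
0     elec     48        96
1     elec    176       352
2     elec     80       160
3    tools     66       132
4     elec      1         2
5     elec     56       112
6    tools    120       240
filter rows where price_x2 > 112:
  category  price  price_x2
1     elec    176       352
2     elec     80       160
3    tools     66       132
6    tools    120       240
Taking the sum of column 'price_x2' gives 884.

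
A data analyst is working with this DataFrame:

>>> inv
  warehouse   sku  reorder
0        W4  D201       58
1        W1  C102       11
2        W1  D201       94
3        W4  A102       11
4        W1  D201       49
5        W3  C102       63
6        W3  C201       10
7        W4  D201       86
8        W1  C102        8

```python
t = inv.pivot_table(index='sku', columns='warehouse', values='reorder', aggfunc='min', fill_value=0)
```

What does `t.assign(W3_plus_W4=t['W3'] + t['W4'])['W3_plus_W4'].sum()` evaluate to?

pivot: rows=sku, cols=warehouse, min(reorder):
warehouse  W1  W3  W4
sku                  
A102        0   0  11
C102        8  63   0
C201        0  10   0
D201       49   0  58
add column W3_plus_W4 = t['W3'] + t['W4']:
warehouse  W1  W3  W4  W3_plus_W4
sku                              
A102        0   0  11          11
C102        8  63   0          63
C201        0  10   0          10
D201       49   0  58          58

142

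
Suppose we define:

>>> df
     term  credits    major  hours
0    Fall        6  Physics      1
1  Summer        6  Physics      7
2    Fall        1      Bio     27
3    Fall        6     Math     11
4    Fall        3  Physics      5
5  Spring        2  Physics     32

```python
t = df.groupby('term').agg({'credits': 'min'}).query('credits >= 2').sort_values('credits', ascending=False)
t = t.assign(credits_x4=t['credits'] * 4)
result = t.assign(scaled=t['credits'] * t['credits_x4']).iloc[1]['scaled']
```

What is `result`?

group by term, min of credits:
        credits
term           
Fall          1
Spring        2
Summer        6
filter rows where credits >= 2:
        credits
term           
Spring        2
Summer        6
sort by credits descending:
        credits
term           
Summer        6
Spring        2
add column credits_x4 = t['credits'] * 4:
        credits  credits_x4
term                       
Summer        6          24
Spring        2           8
add column scaled = t['credits'] * t['credits_x4']:
        credits  credits_x4  scaled
term                               
Summer        6          24     144
Spring        2           8      16
Then the value at position 1, column 'scaled': 16

16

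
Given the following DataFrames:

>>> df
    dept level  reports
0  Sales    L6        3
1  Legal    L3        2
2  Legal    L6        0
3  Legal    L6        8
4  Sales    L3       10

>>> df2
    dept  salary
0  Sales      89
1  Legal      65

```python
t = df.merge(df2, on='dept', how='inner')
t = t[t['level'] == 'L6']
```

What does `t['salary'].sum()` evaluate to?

219

merge on 'dept' (how='inner') → 5 rows:
    dept level  reports  salary
0  Sales    L6        3      89
1  Legal    L3        2      65
2  Legal    L6        0      65
3  Legal    L6        8      65
4  Sales    L3       10      89
filter rows where level == 'L6':
    dept level  reports  salary
0  Sales    L6        3      89
2  Legal    L6        0      65
3  Legal    L6        8      65
Reading off the sum of column 'salary', we get 219.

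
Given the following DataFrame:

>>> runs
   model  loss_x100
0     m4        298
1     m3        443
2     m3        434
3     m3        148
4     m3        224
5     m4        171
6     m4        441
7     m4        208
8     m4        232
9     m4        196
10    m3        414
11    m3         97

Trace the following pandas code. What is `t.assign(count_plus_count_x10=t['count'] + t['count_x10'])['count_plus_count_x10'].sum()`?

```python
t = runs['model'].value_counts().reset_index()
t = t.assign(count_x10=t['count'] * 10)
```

value_counts of model:
model
m4    6
m3    6
Name: count, dtype: int64
reset_index():
  model  count
0    m4      6
1    m3      6
add column count_x10 = t['count'] * 10:
  model  count  count_x10
0    m4      6         60
1    m3      6         60
add column count_plus_count_x10 = t['count'] + t['count_x10']:
  model  count  count_x10  count_plus_count_x10
0    m4      6         60                    66
1    m3      6         60                    66

132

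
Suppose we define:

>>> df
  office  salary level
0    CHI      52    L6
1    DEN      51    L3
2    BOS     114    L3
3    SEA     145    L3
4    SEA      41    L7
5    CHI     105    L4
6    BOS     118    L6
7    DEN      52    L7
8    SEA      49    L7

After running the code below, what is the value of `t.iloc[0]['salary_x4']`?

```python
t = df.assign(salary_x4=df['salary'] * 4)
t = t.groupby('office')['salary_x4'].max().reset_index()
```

add column salary_x4 = df['salary'] * 4:
  office  salary level  salary_x4
0    CHI      52    L6        208
1    DEN      51    L3        204
2    BOS     114    L3        456
3    SEA     145    L3        580
4    SEA      41    L7        164
5    CHI     105    L4        420
6    BOS     118    L6        472
7    DEN      52    L7        208
8    SEA      49    L7        196
group by office, max of salary_x4:
office
BOS    472
CHI    420
DEN    208
SEA    580
Name: salary_x4, dtype: int64
reset_index():
  office  salary_x4
0    BOS        472
1    CHI        420
2    DEN        208
3    SEA        580
The value at position 0, column 'salary_x4' is 472.

472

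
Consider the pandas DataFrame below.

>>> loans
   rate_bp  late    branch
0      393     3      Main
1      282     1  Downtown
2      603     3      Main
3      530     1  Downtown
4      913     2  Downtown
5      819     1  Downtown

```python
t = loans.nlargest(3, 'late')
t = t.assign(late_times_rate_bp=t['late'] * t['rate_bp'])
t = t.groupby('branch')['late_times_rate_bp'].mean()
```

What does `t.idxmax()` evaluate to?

take 3 rows with largest late:
   rate_bp  late    branch
0      393     3      Main
2      603     3      Main
4      913     2  Downtown
add column late_times_rate_bp = t['late'] * t['rate_bp']:
   rate_bp  late    branch  late_times_rate_bp
0      393     3      Main                1179
2      603     3      Main                1809
4      913     2  Downtown                1826
group by branch, mean of late_times_rate_bp:
branch
Downtown    1826.0
Main        1494.0
Name: late_times_rate_bp, dtype: float64
Finally, label with the largest value = Downtown.

Downtown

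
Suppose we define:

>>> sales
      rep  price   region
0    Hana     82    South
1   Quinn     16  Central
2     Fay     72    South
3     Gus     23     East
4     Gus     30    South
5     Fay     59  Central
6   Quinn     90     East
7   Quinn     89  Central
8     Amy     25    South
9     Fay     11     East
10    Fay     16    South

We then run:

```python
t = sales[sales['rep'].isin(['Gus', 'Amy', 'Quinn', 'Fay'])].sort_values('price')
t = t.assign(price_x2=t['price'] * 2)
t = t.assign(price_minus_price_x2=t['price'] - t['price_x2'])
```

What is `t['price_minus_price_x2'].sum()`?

-431

filter rows where rep in ['Gus', 'Amy', 'Quinn', 'Fay']:
      rep  price   region
1   Quinn     16  Central
2     Fay     72    South
3     Gus     23     East
4     Gus     30    South
5     Fay     59  Central
6   Quinn     90     East
7   Quinn     89  Central
8     Amy     25    South
9     Fay     11     East
10    Fay     16    South
sort by price:
      rep  price   region
9     Fay     11     East
1   Quinn     16  Central
10    Fay     16    South
3     Gus     23     East
8     Amy     25    South
4     Gus     30    South
5     Fay     59  Central
2     Fay     72    South
7   Quinn     89  Central
6   Quinn     90     East
add column price_x2 = t['price'] * 2:
      rep  price   region  price_x2
9     Fay     11     East        22
1   Quinn     16  Central        32
10    Fay     16    South        32
3     Gus     23     East        46
8     Amy     25    South        50
4     Gus     30    South        60
5     Fay     59  Central       118
2     Fay     72    South       144
7   Quinn     89  Central       178
6   Quinn     90     East       180
add column price_minus_price_x2 = t['price'] - t['price_x2']:
      rep  price   region  price_x2  price_minus_price_x2
9     Fay     11     East        22                   -11
1   Quinn     16  Central        32                   -16
10    Fay     16    South        32                   -16
3     Gus     23     East        46                   -23
8     Amy     25    South        50                   -25
4     Gus     30    South        60                   -30
5     Fay     59  Central       118                   -59
2     Fay     72    South       144                   -72
7   Quinn     89  Central       178                   -89
6   Quinn     90     East       180                   -90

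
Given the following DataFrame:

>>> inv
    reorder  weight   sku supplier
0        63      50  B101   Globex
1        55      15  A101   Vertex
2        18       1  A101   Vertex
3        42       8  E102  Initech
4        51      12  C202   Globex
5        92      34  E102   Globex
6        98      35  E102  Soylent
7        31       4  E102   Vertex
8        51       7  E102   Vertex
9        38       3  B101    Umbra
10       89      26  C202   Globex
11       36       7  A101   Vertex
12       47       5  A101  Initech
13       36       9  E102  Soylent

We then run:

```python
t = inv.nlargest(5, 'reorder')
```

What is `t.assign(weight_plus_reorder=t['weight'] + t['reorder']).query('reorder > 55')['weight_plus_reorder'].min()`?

113

take 5 rows with largest reorder:
    reorder  weight   sku supplier
6        98      35  E102  Soylent
5        92      34  E102   Globex
10       89      26  C202   Globex
0        63      50  B101   Globex
1        55      15  A101   Vertex
add column weight_plus_reorder = t['weight'] + t['reorder']:
    reorder  weight   sku supplier  weight_plus_reorder
6        98      35  E102  Soylent                  133
5        92      34  E102   Globex                  126
10       89      26  C202   Globex                  115
0        63      50  B101   Globex                  113
1        55      15  A101   Vertex                   70
filter rows where reorder > 55:
    reorder  weight   sku supplier  weight_plus_reorder
6        98      35  E102  Soylent                  133
5        92      34  E102   Globex                  126
10       89      26  C202   Globex                  115
0        63      50  B101   Globex                  113
min of column 'weight_plus_reorder' → 113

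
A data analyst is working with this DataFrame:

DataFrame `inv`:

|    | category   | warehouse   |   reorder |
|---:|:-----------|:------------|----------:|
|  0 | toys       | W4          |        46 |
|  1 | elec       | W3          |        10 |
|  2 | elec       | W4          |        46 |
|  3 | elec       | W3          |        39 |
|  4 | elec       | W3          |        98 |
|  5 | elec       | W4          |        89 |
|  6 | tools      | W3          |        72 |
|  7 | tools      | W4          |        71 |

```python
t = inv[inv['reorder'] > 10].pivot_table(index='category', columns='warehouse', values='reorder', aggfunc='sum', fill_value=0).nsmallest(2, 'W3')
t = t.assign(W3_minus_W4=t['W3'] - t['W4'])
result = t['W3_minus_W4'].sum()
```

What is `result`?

filter rows where reorder > 10:
  category warehouse  reorder
0     toys        W4       46
2     elec        W4       46
3     elec        W3       39
4     elec        W3       98
5     elec        W4       89
6    tools        W3       72
7    tools        W4       71
pivot: rows=category, cols=warehouse, sum(reorder):
warehouse   W3   W4
category           
elec       137  135
tools       72   71
toys         0   46
take 2 rows with smallest W3:
warehouse  W3  W4
category         
toys        0  46
tools      72  71
add column W3_minus_W4 = t['W3'] - t['W4']:
warehouse  W3  W4  W3_minus_W4
category                      
toys        0  46          -46
tools      72  71            1
sum of column 'W3_minus_W4' → -45

-45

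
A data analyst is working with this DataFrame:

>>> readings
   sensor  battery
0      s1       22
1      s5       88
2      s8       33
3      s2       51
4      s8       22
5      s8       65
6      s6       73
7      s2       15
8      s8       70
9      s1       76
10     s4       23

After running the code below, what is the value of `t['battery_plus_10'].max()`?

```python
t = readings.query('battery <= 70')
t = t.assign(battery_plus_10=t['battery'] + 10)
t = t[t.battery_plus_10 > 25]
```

filter rows where battery <= 70:
   sensor  battery
0      s1       22
2      s8       33
3      s2       51
4      s8       22
5      s8       65
7      s2       15
8      s8       70
10     s4       23
add column battery_plus_10 = t['battery'] + 10:
   sensor  battery  battery_plus_10
0      s1       22               32
2      s8       33               43
3      s2       51               61
4      s8       22               32
5      s8       65               75
7      s2       15               25
8      s8       70               80
10     s4       23               33
filter rows where battery_plus_10 > 25:
   sensor  battery  battery_plus_10
0      s1       22               32
2      s8       33               43
3      s2       51               61
4      s8       22               32
5      s8       65               75
8      s8       70               80
10     s4       23               33
Finally, max of column 'battery_plus_10' = 80.

80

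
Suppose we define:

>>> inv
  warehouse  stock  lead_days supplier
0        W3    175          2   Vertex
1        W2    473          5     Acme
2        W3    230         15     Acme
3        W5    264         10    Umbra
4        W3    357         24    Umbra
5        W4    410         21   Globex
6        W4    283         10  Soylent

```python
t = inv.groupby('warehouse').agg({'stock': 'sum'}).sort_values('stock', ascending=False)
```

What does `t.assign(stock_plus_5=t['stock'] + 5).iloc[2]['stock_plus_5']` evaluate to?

group by warehouse, sum of stock:
           stock
warehouse       
W2           473
W3           762
W4           693
W5           264
sort by stock descending:
           stock
warehouse       
W3           762
W4           693
W2           473
W5           264
add column stock_plus_5 = t['stock'] + 5:
           stock  stock_plus_5
warehouse                     
W3           762           767
W4           693           698
W2           473           478
W5           264           269
Then the value at position 2, column 'stock_plus_5': 478

478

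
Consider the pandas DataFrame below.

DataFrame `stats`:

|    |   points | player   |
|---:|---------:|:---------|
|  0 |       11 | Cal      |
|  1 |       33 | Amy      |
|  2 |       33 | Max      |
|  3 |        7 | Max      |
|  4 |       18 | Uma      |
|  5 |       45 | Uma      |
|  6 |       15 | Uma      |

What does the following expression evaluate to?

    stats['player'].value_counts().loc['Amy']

1

value_counts of player:
player
Uma    3
Max    2
Cal    1
Amy    1
Name: count, dtype: int64
Then the value at index 'Amy': 1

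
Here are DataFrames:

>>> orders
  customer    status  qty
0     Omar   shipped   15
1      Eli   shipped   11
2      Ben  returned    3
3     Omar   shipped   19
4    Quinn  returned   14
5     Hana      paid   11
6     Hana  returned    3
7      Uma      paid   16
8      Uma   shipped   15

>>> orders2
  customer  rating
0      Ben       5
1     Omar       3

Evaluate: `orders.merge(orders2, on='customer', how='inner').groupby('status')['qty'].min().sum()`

18

merge on 'customer' (how='inner') → 3 rows:
  customer    status  qty  rating
0     Omar   shipped   15       3
1      Ben  returned    3       5
2     Omar   shipped   19       3
group by status, min of qty:
status
returned     3
shipped     15
Name: qty, dtype: int64
So sum() = 18.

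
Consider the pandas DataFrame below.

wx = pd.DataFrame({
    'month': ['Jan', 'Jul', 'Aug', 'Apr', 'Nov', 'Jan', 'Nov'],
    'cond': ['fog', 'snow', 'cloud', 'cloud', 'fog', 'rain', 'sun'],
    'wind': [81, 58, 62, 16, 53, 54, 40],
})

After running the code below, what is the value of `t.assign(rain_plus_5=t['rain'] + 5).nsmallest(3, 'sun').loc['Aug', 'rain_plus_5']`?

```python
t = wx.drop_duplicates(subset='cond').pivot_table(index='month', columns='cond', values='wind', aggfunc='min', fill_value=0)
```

drop duplicate cond (keep=first):
  month   cond  wind
0   Jan    fog    81
1   Jul   snow    58
2   Aug  cloud    62
5   Jan   rain    54
6   Nov    sun    40
pivot: rows=month, cols=cond, min(wind):
cond   cloud  fog  rain  snow  sun
month                             
Aug       62    0     0     0    0
Jan        0   81    54     0    0
Jul        0    0     0    58    0
Nov        0    0     0     0   40
add column rain_plus_5 = t['rain'] + 5:
cond   cloud  fog  rain  snow  sun  rain_plus_5
month                                          
Aug       62    0     0     0    0            5
Jan        0   81    54     0    0           59
Jul        0    0     0    58    0            5
Nov        0    0     0     0   40            5
take 3 rows with smallest sun:
cond   cloud  fog  rain  snow  sun  rain_plus_5
month                                          
Aug       62    0     0     0    0            5
Jan        0   81    54     0    0           59
Jul        0    0     0    58    0            5
The value at row 'Aug', column 'rain_plus_5' is 5.

5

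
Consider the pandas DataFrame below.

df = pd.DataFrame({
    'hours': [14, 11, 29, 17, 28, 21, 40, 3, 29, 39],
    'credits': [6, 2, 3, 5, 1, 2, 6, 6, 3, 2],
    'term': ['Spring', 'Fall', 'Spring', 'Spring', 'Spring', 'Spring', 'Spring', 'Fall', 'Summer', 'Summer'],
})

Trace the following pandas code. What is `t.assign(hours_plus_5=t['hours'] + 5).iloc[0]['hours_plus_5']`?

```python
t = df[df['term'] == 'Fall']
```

filter rows where term == 'Fall':
   hours  credits  term
1     11        2  Fall
7      3        6  Fall
add column hours_plus_5 = t['hours'] + 5:
   hours  credits  term  hours_plus_5
1     11        2  Fall            16
7      3        6  Fall             8
The value at position 0, column 'hours_plus_5' is 16.

16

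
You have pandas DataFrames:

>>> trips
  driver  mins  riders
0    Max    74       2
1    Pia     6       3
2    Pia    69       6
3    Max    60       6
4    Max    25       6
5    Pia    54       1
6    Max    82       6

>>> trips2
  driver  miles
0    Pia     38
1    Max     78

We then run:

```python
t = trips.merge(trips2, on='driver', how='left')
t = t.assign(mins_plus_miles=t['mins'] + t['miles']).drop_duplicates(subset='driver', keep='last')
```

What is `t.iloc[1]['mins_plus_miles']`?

merge on 'driver' (how='left') → 7 rows:
  driver  mins  riders  miles
0    Max    74       2     78
1    Pia     6       3     38
2    Pia    69       6     38
3    Max    60       6     78
4    Max    25       6     78
5    Pia    54       1     38
6    Max    82       6     78
add column mins_plus_miles = t['mins'] + t['miles']:
  driver  mins  riders  miles  mins_plus_miles
0    Max    74       2     78              152
1    Pia     6       3     38               44
2    Pia    69       6     38              107
3    Max    60       6     78              138
4    Max    25       6     78              103
5    Pia    54       1     38               92
6    Max    82       6     78              160
drop duplicate driver (keep=last):
  driver  mins  riders  miles  mins_plus_miles
5    Pia    54       1     38               92
6    Max    82       6     78              160
Then the value at position 1, column 'mins_plus_miles': 160

160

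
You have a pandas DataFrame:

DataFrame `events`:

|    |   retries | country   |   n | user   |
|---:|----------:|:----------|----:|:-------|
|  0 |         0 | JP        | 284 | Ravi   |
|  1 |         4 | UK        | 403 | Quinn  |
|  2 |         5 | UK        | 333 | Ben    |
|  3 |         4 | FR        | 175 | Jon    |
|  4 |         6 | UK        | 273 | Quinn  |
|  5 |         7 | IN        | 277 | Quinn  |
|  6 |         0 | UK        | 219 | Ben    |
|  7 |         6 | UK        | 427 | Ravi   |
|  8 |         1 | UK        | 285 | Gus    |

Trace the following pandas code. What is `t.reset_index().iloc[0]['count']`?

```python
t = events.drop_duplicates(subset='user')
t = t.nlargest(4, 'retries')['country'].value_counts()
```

drop duplicate user (keep=first):
   retries country    n   user
0        0      JP  284   Ravi
1        4      UK  403  Quinn
2        5      UK  333    Ben
3        4      FR  175    Jon
8        1      UK  285    Gus
take 4 rows with largest retries:
   retries country    n   user
2        5      UK  333    Ben
1        4      UK  403  Quinn
3        4      FR  175    Jon
8        1      UK  285    Gus
value_counts of country:
country
UK    3
FR    1
Name: count, dtype: int64
reset_index():
  country  count
0      UK      3
1      FR      1

3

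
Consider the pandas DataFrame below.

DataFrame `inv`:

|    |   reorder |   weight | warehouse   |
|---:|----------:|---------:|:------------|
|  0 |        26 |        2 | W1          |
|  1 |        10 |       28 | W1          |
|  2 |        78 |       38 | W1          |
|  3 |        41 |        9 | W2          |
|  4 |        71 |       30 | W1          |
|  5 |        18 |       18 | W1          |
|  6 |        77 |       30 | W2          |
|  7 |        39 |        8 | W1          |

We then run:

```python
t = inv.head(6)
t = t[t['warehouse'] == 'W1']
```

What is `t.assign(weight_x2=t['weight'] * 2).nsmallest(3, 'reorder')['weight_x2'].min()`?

4

take first 6 rows:
   reorder  weight warehouse
0       26       2        W1
1       10      28        W1
2       78      38        W1
3       41       9        W2
4       71      30        W1
5       18      18        W1
filter rows where warehouse == 'W1':
   reorder  weight warehouse
0       26       2        W1
1       10      28        W1
2       78      38        W1
4       71      30        W1
5       18      18        W1
add column weight_x2 = t['weight'] * 2:
   reorder  weight warehouse  weight_x2
0       26       2        W1          4
1       10      28        W1         56
2       78      38        W1         76
4       71      30        W1         60
5       18      18        W1         36
take 3 rows with smallest reorder:
   reorder  weight warehouse  weight_x2
1       10      28        W1         56
5       18      18        W1         36
0       26       2        W1          4
So min() = 4.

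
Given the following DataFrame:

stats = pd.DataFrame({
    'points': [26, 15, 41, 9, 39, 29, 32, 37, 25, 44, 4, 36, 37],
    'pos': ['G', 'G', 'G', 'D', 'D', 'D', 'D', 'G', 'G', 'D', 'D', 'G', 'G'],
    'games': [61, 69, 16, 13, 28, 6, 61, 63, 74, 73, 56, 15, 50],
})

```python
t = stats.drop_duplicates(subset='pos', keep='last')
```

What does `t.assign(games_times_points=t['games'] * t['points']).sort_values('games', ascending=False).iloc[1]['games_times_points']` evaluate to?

drop duplicate pos (keep=last):
    points pos  games
10       4   D     56
12      37   G     50
add column games_times_points = t['games'] * t['points']:
    points pos  games  games_times_points
10       4   D     56                 224
12      37   G     50                1850
sort by games descending:
    points pos  games  games_times_points
10       4   D     56                 224
12      37   G     50                1850
Hence 1850.

1850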